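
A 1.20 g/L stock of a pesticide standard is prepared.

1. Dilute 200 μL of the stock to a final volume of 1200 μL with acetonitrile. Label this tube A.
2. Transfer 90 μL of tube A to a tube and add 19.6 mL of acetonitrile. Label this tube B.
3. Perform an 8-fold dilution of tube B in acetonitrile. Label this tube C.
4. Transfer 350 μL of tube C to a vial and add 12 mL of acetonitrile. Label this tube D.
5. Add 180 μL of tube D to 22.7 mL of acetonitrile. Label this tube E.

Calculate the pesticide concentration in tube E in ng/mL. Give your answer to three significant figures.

Step 1: 200 μL brought to 1200 μL → factor 1200/200 = 6
Step 2: 90 μL + 19.6 mL = 19690 μL total → factor 19690/90 = 218.78
Step 3: 8-fold → factor 8
Step 4: 350 μL + 12 mL = 12350 μL total → factor 12350/350 = 35.286
Step 5: 180 μL + 22.7 mL = 22880 μL total → factor 22880/180 = 127.11
Dilution factor through tube E = 6 × 218.78 × 8 × 35.286 × 127.11 = 4.7101 × 10^7
[tube E] = 1.20 g/L / 4.7101 × 10^7 = 2.548 × 10^-8 g/L = 0.0255 ng/mL

0.0255 ng/mL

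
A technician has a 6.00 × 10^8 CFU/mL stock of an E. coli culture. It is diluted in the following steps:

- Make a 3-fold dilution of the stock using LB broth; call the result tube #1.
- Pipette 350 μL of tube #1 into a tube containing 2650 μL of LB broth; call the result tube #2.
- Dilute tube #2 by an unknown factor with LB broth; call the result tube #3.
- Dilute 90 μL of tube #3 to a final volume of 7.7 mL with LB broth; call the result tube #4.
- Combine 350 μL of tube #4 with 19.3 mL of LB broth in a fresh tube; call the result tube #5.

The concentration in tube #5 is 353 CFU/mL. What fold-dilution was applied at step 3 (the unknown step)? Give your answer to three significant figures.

13.8-fold

Step 1: 3-fold → factor 3
Step 2: 350 μL + 2650 μL = 3000 μL total → factor 3000/350 = 8.5714
Step 3: unknown factor x
Step 4: 90 μL brought to 7.7 mL → factor 7700/90 = 85.556
Step 5: 350 μL + 19.3 mL = 19650 μL total → factor 19650/350 = 56.143
Product of known-step factors = 1.2351 × 10^5
Overall factor = 6.00 × 10^8 CFU/mL / (353 CFU/mL) = 1.6997 × 10^6
x = 1.6997 × 10^6 / 1.2351 × 10^5 = 13.8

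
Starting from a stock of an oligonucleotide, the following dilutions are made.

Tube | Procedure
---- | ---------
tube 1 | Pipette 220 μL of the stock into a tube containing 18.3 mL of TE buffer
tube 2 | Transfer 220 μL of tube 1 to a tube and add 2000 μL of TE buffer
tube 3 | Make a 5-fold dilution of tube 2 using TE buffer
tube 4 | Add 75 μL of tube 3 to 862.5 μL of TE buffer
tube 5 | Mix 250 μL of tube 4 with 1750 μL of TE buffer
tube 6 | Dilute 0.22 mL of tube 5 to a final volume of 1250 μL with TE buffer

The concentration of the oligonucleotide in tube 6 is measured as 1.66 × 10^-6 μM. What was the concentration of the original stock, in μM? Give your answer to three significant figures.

Step 1: 220 μL + 18.3 mL = 18520 μL total → factor 18520/220 = 84.182
Step 2: 220 μL + 2000 μL = 2220 μL total → factor 2220/220 = 10.091
Step 3: 5-fold → factor 5
Step 4: 75 μL + 862.5 μL = 937.5 μL total → factor 937.5/75 = 12.5
Step 5: 250 μL + 1750 μL = 2000 μL total → factor 2000/250 = 8
Step 6: 0.22 mL brought to 1250 μL → factor 1.25/0.22 = 5.6818
Overall dilution factor = 84.182 × 10.091 × 5 × 12.5 × 8 × 5.6818 = 2.4133 × 10^6
Stock = 1.66 × 10^-6 μM × 2.4133 × 10^6 = 4.01 μM

4.01 μM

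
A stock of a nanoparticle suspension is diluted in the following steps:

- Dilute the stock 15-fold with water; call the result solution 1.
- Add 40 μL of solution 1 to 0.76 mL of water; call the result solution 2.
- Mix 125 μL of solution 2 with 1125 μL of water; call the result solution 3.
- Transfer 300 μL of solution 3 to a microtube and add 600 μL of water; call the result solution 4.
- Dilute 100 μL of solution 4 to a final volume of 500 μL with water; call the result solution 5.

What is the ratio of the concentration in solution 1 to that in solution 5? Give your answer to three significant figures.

Step 1: 15-fold → factor 15
Step 2: 40 μL + 0.76 mL = 800 μL total → factor 800/40 = 20
Step 3: 125 μL + 1125 μL = 1250 μL total → factor 1250/125 = 10
Step 4: 300 μL + 600 μL = 900 μL total → factor 900/300 = 3
Step 5: 100 μL brought to 500 μL → factor 500/100 = 5
Dilution factor to solution 1 = 15; to solution 5 = 45000
[solution 1]/[solution 5] = (factor to solution 5)/(factor to solution 1) = 45000/15 = 3.00 × 10^3

3.00 × 10^3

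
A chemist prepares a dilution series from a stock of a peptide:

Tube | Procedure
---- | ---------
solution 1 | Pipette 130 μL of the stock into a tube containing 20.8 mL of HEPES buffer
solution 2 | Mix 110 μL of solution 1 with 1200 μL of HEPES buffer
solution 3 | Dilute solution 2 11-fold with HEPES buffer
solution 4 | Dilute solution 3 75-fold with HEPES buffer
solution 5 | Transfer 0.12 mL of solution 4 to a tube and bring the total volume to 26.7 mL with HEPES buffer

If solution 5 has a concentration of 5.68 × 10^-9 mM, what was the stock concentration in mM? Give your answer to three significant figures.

2.00 mM

Step 1: 130 μL + 20.8 mL = 20930 μL total → factor 20930/130 = 161
Step 2: 110 μL + 1200 μL = 1310 μL total → factor 1310/110 = 11.909
Step 3: 11-fold → factor 11
Step 4: 75-fold → factor 75
Step 5: 0.12 mL brought to 26.7 mL → factor 26.7/0.12 = 222.5
Overall dilution factor = 161 × 11.909 × 11 × 75 × 222.5 = 3.5196 × 10^8
Stock = 5.68 × 10^-9 mM × 3.5196 × 10^8 = 2.00 mM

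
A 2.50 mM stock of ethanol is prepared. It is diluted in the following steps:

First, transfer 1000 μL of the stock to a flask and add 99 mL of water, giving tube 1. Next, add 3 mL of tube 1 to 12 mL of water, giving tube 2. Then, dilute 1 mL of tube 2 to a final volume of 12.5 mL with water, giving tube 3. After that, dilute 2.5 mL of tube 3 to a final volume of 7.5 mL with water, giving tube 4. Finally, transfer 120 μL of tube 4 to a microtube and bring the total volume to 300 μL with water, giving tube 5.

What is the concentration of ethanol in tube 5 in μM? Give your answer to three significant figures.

Step 1: 1000 μL + 99 mL = 1 × 10^5 μL total → factor 1 × 10^5/1000 = 100
Step 2: 3 mL + 12 mL = 15 mL total → factor 15/3 = 5
Step 3: 1 mL brought to 12.5 mL → factor 12.5/1 = 12.5
Step 4: 2.5 mL brought to 7.5 mL → factor 7.5/2.5 = 3
Step 5: 120 μL brought to 300 μL → factor 300/120 = 2.5
Overall dilution factor = 100 × 5 × 12.5 × 3 × 2.5 = 46875
Final = 2.50 mM / 46875 = 5.333 × 10^-5 mM = 0.0533 μM

0.0533 μM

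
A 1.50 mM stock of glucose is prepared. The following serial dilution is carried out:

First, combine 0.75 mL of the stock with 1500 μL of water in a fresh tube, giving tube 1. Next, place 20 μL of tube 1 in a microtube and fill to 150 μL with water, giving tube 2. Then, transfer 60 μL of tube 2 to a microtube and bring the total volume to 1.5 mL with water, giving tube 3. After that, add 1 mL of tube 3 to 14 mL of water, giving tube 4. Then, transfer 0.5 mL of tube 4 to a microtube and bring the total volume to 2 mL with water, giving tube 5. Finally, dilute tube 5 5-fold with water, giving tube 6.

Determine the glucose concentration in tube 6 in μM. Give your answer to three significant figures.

Step 1: 0.75 mL + 1500 μL = 2.25 mL total → factor 2.25/0.75 = 3
Step 2: 20 μL brought to 150 μL → factor 150/20 = 7.5
Step 3: 60 μL brought to 1.5 mL → factor 1500/60 = 25
Step 4: 1 mL + 14 mL = 15 mL total → factor 15/1 = 15
Step 5: 0.5 mL brought to 2 mL → factor 2/0.5 = 4
Step 6: 5-fold → factor 5
Overall dilution factor = 3 × 7.5 × 25 × 15 × 4 × 5 = 1.6875 × 10^5
Final = 1.50 mM / 1.6875 × 10^5 = 8.889 × 10^-6 mM = 0.00889 μM

0.00889 μM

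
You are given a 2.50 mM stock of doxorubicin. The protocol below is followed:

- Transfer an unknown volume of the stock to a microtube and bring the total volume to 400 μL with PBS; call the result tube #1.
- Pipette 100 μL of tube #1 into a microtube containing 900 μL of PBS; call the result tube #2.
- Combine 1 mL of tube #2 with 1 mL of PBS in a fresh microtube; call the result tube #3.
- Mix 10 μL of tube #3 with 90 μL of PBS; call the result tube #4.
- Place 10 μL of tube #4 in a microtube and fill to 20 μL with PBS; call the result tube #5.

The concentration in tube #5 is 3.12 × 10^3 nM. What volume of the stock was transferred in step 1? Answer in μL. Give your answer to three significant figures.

Step 1: v brought to 400 μL → factor = 400 μL/v
Step 2: 100 μL + 900 μL = 1000 μL total → factor 1000/100 = 10
Step 3: 1 mL + 1 mL = 2 mL total → factor 2/1 = 2
Step 4: 10 μL + 90 μL = 100 μL total → factor 100/10 = 10
Step 5: 10 μL brought to 20 μL → factor 20/10 = 2
Product of known-step factors = 400
Overall factor = 2.50 mM / (3.12 × 10^3 nM) = 801.28
Step-1 factor = 801.28 / 400 = 2.0032
v = 400 μL / 2.0032 = 200 μL

200 μL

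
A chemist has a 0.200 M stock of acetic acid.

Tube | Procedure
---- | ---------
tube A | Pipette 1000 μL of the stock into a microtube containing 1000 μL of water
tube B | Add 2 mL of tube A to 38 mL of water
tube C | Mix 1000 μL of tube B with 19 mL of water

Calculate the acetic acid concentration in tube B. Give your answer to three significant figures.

Step 1: 1000 μL + 1000 μL = 2000 μL total → factor 2000/1000 = 2
Step 2: 2 mL + 38 mL = 40 mL total → factor 40/2 = 20
Dilution factor through tube B = 2 × 20 = 40
[tube B] = 0.200 M / 40 = 0.00500 M

0.00500 M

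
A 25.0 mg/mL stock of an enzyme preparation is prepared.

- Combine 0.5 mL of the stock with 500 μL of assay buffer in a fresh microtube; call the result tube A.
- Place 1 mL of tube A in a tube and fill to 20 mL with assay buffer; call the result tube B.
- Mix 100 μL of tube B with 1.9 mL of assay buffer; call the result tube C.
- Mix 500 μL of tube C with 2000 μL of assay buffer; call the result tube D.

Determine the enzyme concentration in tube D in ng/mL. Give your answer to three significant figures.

Step 1: 0.5 mL + 500 μL = 1 mL total → factor 1/0.5 = 2
Step 2: 1 mL brought to 20 mL → factor 20/1 = 20
Step 3: 100 μL + 1.9 mL = 2000 μL total → factor 2000/100 = 20
Step 4: 500 μL + 2000 μL = 2500 μL total → factor 2500/500 = 5
Overall dilution factor = 2 × 20 × 20 × 5 = 4000
Final = 25.0 mg/mL / 4000 = 0.006250 mg/mL = 6.25 × 10^3 ng/mL

6.25 × 10^3 ng/mL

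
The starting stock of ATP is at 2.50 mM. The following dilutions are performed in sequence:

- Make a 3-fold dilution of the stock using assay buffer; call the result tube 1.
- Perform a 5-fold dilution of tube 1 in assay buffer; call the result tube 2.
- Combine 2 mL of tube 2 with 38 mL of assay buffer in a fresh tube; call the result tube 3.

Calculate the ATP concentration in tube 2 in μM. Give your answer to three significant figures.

Step 1: 3-fold → factor 3
Step 2: 5-fold → factor 5
Dilution factor through tube 2 = 3 × 5 = 15
[tube 2] = 2.50 mM / 15 = 0.1667 mM = 167 μM

167 μM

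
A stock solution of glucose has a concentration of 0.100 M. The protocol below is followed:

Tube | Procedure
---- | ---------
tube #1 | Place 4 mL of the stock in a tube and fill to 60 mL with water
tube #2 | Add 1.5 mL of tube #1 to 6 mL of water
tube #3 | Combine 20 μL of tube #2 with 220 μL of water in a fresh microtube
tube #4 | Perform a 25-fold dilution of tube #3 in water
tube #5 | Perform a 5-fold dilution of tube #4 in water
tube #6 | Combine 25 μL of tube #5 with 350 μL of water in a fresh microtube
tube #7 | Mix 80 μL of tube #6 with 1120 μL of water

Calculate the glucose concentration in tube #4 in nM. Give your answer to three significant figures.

Step 1: 4 mL brought to 60 mL → factor 60/4 = 15
Step 2: 1.5 mL + 6 mL = 7.5 mL total → factor 7.5/1.5 = 5
Step 3: 20 μL + 220 μL = 240 μL total → factor 240/20 = 12
Step 4: 25-fold → factor 25
Dilution factor through tube #4 = 15 × 5 × 12 × 25 = 22500
[tube #4] = 0.100 M / 22500 = 4.444 × 10^-6 M = 4.44 × 10^3 nM

4.44 × 10^3 nM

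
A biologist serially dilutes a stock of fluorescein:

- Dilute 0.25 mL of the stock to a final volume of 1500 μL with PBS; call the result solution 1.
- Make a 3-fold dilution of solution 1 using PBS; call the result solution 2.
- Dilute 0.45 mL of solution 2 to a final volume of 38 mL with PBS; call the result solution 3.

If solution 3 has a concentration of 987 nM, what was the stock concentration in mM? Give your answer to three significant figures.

1.50 mM

Step 1: 0.25 mL brought to 1500 μL → factor 1.5/0.25 = 6
Step 2: 3-fold → factor 3
Step 3: 0.45 mL brought to 38 mL → factor 38/0.45 = 84.444
Overall dilution factor = 6 × 3 × 84.444 = 1520
Stock = 987 nM × 1520 = 1.500 × 10^6 nM = 1.50 mM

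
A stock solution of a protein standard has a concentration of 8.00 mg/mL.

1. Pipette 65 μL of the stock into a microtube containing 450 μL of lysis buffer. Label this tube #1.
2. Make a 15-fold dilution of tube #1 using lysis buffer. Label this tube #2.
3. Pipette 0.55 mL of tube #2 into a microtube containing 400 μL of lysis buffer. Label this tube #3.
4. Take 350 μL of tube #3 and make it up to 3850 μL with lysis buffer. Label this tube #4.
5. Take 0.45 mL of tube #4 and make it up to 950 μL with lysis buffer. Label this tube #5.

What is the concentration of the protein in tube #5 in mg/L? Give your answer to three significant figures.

1.68 mg/L

Step 1: 65 μL + 450 μL = 515 μL total → factor 515/65 = 7.9231
Step 2: 15-fold → factor 15
Step 3: 0.55 mL + 400 μL = 0.95 mL total → factor 0.95/0.55 = 1.7273
Step 4: 350 μL brought to 3850 μL → factor 3850/350 = 11
Step 5: 0.45 mL brought to 950 μL → factor 0.95/0.45 = 2.1111
Overall dilution factor = 7.9231 × 15 × 1.7273 × 11 × 2.1111 = 4767.1
Final = 8.00 mg/mL / 4767.1 = 0.001678 mg/mL = 1.68 mg/L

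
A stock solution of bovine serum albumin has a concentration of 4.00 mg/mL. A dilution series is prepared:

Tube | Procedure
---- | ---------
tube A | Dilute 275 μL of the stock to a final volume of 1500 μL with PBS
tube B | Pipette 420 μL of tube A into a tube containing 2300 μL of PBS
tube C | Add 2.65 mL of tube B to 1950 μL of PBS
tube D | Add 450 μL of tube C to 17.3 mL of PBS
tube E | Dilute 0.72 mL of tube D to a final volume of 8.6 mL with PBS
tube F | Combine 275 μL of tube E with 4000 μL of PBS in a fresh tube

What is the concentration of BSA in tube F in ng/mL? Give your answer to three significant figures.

Step 1: 275 μL brought to 1500 μL → factor 1500/275 = 5.4545
Step 2: 420 μL + 2300 μL = 2720 μL total → factor 2720/420 = 6.4762
Step 3: 2.65 mL + 1950 μL = 4.6 mL total → factor 4.6/2.65 = 1.7358
Step 4: 450 μL + 17.3 mL = 17750 μL total → factor 17750/450 = 39.444
Step 5: 0.72 mL brought to 8.6 mL → factor 8.6/0.72 = 11.944
Step 6: 275 μL + 4000 μL = 4275 μL total → factor 4275/275 = 15.545
Overall dilution factor = 5.4545 × 6.4762 × 1.7358 × 39.444 × 11.944 × 15.545 = 4.491 × 10^5
Final = 4.00 mg/mL / 4.491 × 10^5 = 8.907 × 10^-6 mg/mL = 8.91 ng/mL

8.91 ng/mL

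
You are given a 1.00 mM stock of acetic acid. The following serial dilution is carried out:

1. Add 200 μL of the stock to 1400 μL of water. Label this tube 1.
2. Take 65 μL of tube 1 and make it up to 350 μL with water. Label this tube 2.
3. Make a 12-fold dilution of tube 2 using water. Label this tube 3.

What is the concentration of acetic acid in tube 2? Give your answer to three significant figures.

Step 1: 200 μL + 1400 μL = 1600 μL total → factor 1600/200 = 8
Step 2: 65 μL brought to 350 μL → factor 350/65 = 5.3846
Dilution factor through tube 2 = 8 × 5.3846 = 43.077
[tube 2] = 1.00 mM / 43.077 = 0.0232 mM

0.0232 mM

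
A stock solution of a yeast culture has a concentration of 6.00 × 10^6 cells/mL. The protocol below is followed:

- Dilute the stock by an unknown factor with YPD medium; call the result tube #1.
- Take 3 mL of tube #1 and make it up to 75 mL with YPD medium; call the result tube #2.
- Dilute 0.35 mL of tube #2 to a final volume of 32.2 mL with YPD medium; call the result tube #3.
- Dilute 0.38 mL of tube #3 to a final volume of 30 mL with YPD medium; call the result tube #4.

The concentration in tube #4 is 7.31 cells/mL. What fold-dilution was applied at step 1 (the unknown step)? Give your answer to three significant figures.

Step 1: unknown factor x
Step 2: 3 mL brought to 75 mL → factor 75/3 = 25
Step 3: 0.35 mL brought to 32.2 mL → factor 32.2/0.35 = 92
Step 4: 0.38 mL brought to 30 mL → factor 30/0.38 = 78.947
Product of known-step factors = 1.8158 × 10^5
Overall factor = 6.00 × 10^6 cells/mL / (7.31 cells/mL) = 8.2079 × 10^5
x = 8.2079 × 10^5 / 1.8158 × 10^5 = 4.52

4.52-fold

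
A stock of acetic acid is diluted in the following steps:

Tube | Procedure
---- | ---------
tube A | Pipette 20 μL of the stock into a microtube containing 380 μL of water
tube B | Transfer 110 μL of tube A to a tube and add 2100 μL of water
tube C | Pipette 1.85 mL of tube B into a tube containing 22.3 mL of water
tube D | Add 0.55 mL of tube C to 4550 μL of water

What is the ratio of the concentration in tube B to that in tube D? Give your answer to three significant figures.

121

Step 1: 20 μL + 380 μL = 400 μL total → factor 400/20 = 20
Step 2: 110 μL + 2100 μL = 2210 μL total → factor 2210/110 = 20.091
Step 3: 1.85 mL + 22.3 mL = 24.15 mL total → factor 24.15/1.85 = 13.054
Step 4: 0.55 mL + 4550 μL = 5.1 mL total → factor 5.1/0.55 = 9.2727
Dilution factor to tube B = 401.82; to tube D = 48639
[tube B]/[tube D] = (factor to tube D)/(factor to tube B) = 48639/401.82 = 121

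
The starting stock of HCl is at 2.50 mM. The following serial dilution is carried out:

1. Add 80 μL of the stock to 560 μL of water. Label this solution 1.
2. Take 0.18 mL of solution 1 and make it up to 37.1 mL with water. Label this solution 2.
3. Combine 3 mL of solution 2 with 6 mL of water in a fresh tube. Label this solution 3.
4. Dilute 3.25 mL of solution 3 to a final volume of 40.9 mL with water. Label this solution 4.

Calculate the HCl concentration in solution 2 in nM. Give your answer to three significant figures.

1.52 × 10^3 nM

Step 1: 80 μL + 560 μL = 640 μL total → factor 640/80 = 8
Step 2: 0.18 mL brought to 37.1 mL → factor 37.1/0.18 = 206.11
Dilution factor through solution 2 = 8 × 206.11 = 1648.9
[solution 2] = 2.50 mM / 1648.9 = 0.001516 mM = 1.52 × 10^3 nM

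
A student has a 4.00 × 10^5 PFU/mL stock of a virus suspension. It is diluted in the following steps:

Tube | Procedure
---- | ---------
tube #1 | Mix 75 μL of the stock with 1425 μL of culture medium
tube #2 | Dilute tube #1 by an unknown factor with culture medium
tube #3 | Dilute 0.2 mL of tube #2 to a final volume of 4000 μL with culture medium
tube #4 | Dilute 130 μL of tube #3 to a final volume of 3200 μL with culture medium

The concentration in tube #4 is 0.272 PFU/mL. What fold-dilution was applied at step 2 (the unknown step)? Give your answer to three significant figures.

Step 1: 75 μL + 1425 μL = 1500 μL total → factor 1500/75 = 20
Step 2: unknown factor x
Step 3: 0.2 mL brought to 4000 μL → factor 4/0.2 = 20
Step 4: 130 μL brought to 3200 μL → factor 3200/130 = 24.615
Product of known-step factors = 9846.2
Overall factor = 4.00 × 10^5 PFU/mL / (0.272 PFU/mL) = 1.4706 × 10^6
x = 1.4706 × 10^6 / 9846.2 = 149

149-fold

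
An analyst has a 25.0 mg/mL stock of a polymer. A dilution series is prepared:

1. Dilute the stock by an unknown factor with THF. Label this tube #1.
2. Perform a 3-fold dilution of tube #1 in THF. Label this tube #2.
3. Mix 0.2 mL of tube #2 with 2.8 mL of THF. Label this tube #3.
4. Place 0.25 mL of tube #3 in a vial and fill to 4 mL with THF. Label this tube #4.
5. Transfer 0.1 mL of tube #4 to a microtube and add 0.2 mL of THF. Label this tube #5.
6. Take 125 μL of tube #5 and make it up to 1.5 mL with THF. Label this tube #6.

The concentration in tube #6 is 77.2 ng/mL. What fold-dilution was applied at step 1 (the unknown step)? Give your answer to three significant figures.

12.5-fold

Step 1: unknown factor x
Step 2: 3-fold → factor 3
Step 3: 0.2 mL + 2.8 mL = 3 mL total → factor 3/0.2 = 15
Step 4: 0.25 mL brought to 4 mL → factor 4/0.25 = 16
Step 5: 0.1 mL + 0.2 mL = 0.3 mL total → factor 0.3/0.1 = 3
Step 6: 125 μL brought to 1.5 mL → factor 1500/125 = 12
Product of known-step factors = 25920
Overall factor = 25.0 mg/mL / (77.2 ng/mL) = 3.2383 × 10^5
x = 3.2383 × 10^5 / 25920 = 12.5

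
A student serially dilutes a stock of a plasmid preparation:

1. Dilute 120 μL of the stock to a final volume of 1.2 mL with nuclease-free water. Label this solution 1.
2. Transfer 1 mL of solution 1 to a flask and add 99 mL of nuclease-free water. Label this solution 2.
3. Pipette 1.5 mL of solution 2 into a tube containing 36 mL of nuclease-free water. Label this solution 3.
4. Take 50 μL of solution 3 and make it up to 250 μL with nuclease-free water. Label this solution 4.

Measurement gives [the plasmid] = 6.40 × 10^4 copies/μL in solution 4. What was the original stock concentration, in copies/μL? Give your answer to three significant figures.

8.00 × 10^9 copies/μL

Step 1: 120 μL brought to 1.2 mL → factor 1200/120 = 10
Step 2: 1 mL + 99 mL = 100 mL total → factor 100/1 = 100
Step 3: 1.5 mL + 36 mL = 37.5 mL total → factor 37.5/1.5 = 25
Step 4: 50 μL brought to 250 μL → factor 250/50 = 5
Overall dilution factor = 10 × 100 × 25 × 5 = 1.25 × 10^5
Stock = 6.40 × 10^4 copies/μL × 1.25 × 10^5 = 8.00 × 10^9 copies/μL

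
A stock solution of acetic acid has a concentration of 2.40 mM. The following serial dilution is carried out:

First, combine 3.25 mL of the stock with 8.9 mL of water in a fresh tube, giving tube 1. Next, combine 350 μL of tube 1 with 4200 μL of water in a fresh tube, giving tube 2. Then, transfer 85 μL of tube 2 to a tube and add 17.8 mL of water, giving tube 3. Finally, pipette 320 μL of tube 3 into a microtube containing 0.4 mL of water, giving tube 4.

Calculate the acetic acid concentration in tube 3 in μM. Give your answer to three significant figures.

Step 1: 3.25 mL + 8.9 mL = 12.15 mL total → factor 12.15/3.25 = 3.7385
Step 2: 350 μL + 4200 μL = 4550 μL total → factor 4550/350 = 13
Step 3: 85 μL + 17.8 mL = 17885 μL total → factor 17885/85 = 210.41
Dilution factor through tube 3 = 3.7385 × 13 × 210.41 = 10226
[tube 3] = 2.40 mM / 10226 = 0.0002347 mM = 0.235 μM

0.235 μM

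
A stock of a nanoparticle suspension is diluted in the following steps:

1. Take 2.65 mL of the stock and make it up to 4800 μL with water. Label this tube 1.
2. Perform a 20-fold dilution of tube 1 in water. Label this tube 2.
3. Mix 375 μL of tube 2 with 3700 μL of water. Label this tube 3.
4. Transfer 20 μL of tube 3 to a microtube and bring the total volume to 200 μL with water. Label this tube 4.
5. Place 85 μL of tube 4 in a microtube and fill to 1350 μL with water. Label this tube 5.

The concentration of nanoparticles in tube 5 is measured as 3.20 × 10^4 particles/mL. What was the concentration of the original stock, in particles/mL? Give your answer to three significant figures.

Step 1: 2.65 mL brought to 4800 μL → factor 4.8/2.65 = 1.8113
Step 2: 20-fold → factor 20
Step 3: 375 μL + 3700 μL = 4075 μL total → factor 4075/375 = 10.867
Step 4: 20 μL brought to 200 μL → factor 200/20 = 10
Step 5: 85 μL brought to 1350 μL → factor 1350/85 = 15.882
Overall dilution factor = 1.8113 × 20 × 10.867 × 10 × 15.882 = 62523
Stock = 3.20 × 10^4 particles/mL × 62523 = 2.00 × 10^9 particles/mL

2.00 × 10^9 particles/mL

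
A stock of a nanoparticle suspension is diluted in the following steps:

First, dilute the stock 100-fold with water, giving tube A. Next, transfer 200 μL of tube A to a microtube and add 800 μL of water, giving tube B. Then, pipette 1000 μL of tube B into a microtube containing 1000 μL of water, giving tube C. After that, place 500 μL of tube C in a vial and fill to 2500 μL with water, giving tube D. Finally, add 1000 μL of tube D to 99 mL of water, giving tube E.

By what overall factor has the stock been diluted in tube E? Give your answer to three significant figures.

Step 1: 100-fold → factor 100
Step 2: 200 μL + 800 μL = 1000 μL total → factor 1000/200 = 5
Step 3: 1000 μL + 1000 μL = 2000 μL total → factor 2000/1000 = 2
Step 4: 500 μL brought to 2500 μL → factor 2500/500 = 5
Step 5: 1000 μL + 99 mL = 1 × 10^5 μL total → factor 1 × 10^5/1000 = 100
Overall dilution factor = 100 × 5 × 2 × 5 × 100 = 5 × 10^5

5.00 × 10^5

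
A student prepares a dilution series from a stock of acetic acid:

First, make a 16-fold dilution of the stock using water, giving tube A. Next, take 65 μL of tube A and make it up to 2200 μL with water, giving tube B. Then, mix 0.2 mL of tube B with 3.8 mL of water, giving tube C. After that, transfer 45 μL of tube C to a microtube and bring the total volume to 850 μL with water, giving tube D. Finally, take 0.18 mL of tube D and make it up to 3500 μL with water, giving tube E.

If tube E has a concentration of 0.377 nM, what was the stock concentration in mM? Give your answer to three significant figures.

1.50 mM

Step 1: 16-fold → factor 16
Step 2: 65 μL brought to 2200 μL → factor 2200/65 = 33.846
Step 3: 0.2 mL + 3.8 mL = 4 mL total → factor 4/0.2 = 20
Step 4: 45 μL brought to 850 μL → factor 850/45 = 18.889
Step 5: 0.18 mL brought to 3500 μL → factor 3.5/0.18 = 19.444
Overall dilution factor = 16 × 33.846 × 20 × 18.889 × 19.444 = 3.978 × 10^6
Stock = 0.377 nM × 3.978 × 10^6 = 1.500 × 10^6 nM = 1.50 mM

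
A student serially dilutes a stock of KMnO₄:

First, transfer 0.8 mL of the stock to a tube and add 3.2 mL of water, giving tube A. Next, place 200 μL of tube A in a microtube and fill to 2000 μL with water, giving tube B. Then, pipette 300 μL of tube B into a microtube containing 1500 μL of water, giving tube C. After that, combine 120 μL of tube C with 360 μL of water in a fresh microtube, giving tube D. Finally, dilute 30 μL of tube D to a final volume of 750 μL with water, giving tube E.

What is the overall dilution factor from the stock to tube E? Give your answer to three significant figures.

Step 1: 0.8 mL + 3.2 mL = 4 mL total → factor 4/0.8 = 5
Step 2: 200 μL brought to 2000 μL → factor 2000/200 = 10
Step 3: 300 μL + 1500 μL = 1800 μL total → factor 1800/300 = 6
Step 4: 120 μL + 360 μL = 480 μL total → factor 480/120 = 4
Step 5: 30 μL brought to 750 μL → factor 750/30 = 25
Overall dilution factor = 5 × 10 × 6 × 4 × 25 = 30000

3.00 × 10^4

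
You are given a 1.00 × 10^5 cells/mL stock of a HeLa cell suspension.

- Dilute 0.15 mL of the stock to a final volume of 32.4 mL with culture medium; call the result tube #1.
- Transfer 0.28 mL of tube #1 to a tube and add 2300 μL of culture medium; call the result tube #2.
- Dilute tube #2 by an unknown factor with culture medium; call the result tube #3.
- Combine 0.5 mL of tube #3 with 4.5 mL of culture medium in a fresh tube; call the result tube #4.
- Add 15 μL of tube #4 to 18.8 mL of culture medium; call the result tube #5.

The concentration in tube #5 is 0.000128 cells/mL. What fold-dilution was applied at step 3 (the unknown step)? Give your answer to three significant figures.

Step 1: 0.15 mL brought to 32.4 mL → factor 32.4/0.15 = 216
Step 2: 0.28 mL + 2300 μL = 2.58 mL total → factor 2.58/0.28 = 9.2143
Step 3: unknown factor x
Step 4: 0.5 mL + 4.5 mL = 5 mL total → factor 5/0.5 = 10
Step 5: 15 μL + 18.8 mL = 18815 μL total → factor 18815/15 = 1254.3
Product of known-step factors = 2.4965 × 10^7
Overall factor = 1.00 × 10^5 cells/mL / (0.000128 cells/mL) = 7.8125 × 10^8
x = 7.8125 × 10^8 / 2.4965 × 10^7 = 31.3

31.3-fold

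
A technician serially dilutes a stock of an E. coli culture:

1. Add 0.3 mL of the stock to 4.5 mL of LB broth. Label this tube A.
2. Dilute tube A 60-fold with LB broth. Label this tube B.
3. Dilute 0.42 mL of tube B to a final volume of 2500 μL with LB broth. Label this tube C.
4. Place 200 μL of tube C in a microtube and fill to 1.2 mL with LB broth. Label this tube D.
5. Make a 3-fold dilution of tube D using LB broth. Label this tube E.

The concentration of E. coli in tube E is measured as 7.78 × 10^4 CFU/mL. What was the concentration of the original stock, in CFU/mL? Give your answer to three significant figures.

8.00 × 10^9 CFU/mL

Step 1: 0.3 mL + 4.5 mL = 4.8 mL total → factor 4.8/0.3 = 16
Step 2: 60-fold → factor 60
Step 3: 0.42 mL brought to 2500 μL → factor 2.5/0.42 = 5.9524
Step 4: 200 μL brought to 1.2 mL → factor 1200/200 = 6
Step 5: 3-fold → factor 3
Overall dilution factor = 16 × 60 × 5.9524 × 6 × 3 = 1.0286 × 10^5
Stock = 7.78 × 10^4 CFU/mL × 1.0286 × 10^5 = 8.00 × 10^9 CFU/mL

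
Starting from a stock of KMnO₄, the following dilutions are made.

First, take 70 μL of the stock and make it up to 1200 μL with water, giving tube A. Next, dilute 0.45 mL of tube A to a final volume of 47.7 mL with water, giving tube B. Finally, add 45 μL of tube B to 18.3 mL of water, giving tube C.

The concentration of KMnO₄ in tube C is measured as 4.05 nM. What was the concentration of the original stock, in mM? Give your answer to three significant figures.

Step 1: 70 μL brought to 1200 μL → factor 1200/70 = 17.143
Step 2: 0.45 mL brought to 47.7 mL → factor 47.7/0.45 = 106
Step 3: 45 μL + 18.3 mL = 18345 μL total → factor 18345/45 = 407.67
Overall dilution factor = 17.143 × 106 × 407.67 = 7.4079 × 10^5
Stock = 4.05 nM × 7.4079 × 10^5 = 3.000 × 10^6 nM = 3.00 mM

3.00 mM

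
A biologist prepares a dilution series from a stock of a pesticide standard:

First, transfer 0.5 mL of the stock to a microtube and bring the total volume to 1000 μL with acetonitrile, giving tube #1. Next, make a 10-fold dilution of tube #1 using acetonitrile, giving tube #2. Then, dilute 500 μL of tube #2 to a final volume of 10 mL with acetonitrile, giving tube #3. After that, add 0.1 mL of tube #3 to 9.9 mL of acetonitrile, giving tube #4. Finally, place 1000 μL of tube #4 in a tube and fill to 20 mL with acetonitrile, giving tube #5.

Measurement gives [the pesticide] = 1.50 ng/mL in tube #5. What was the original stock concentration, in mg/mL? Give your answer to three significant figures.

1.20 mg/mL

Step 1: 0.5 mL brought to 1000 μL → factor 1/0.5 = 2
Step 2: 10-fold → factor 10
Step 3: 500 μL brought to 10 mL → factor 10000/500 = 20
Step 4: 0.1 mL + 9.9 mL = 10 mL total → factor 10/0.1 = 100
Step 5: 1000 μL brought to 20 mL → factor 20000/1000 = 20
Overall dilution factor = 2 × 10 × 20 × 100 × 20 = 8 × 10^5
Stock = 1.50 ng/mL × 8 × 10^5 = 1.200 × 10^6 ng/mL = 1.20 mg/mL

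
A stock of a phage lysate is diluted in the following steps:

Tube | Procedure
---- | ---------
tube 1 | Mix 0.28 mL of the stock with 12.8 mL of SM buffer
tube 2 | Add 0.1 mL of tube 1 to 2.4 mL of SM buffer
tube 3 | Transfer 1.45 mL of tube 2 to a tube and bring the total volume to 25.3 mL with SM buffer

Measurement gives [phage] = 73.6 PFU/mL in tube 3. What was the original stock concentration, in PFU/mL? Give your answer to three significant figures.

Step 1: 0.28 mL + 12.8 mL = 13.08 mL total → factor 13.08/0.28 = 46.714
Step 2: 0.1 mL + 2.4 mL = 2.5 mL total → factor 2.5/0.1 = 25
Step 3: 1.45 mL brought to 25.3 mL → factor 25.3/1.45 = 17.448
Overall dilution factor = 46.714 × 25 × 17.448 = 20377
Stock = 73.6 PFU/mL × 20377 = 1.50 × 10^6 PFU/mL

1.50 × 10^6 PFU/mL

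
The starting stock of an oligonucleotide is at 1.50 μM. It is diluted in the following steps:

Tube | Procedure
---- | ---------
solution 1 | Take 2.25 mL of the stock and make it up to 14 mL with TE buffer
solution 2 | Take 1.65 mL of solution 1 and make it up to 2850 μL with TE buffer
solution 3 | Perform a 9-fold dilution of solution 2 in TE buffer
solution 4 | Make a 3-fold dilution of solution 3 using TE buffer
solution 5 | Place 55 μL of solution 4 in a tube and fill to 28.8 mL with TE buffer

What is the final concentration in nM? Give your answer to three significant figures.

0.00987 nM

Step 1: 2.25 mL brought to 14 mL → factor 14/2.25 = 6.2222
Step 2: 1.65 mL brought to 2850 μL → factor 2.85/1.65 = 1.7273
Step 3: 9-fold → factor 9
Step 4: 3-fold → factor 3
Step 5: 55 μL brought to 28.8 mL → factor 28800/55 = 523.64
Overall dilution factor = 6.2222 × 1.7273 × 9 × 3 × 523.64 = 1.5195 × 10^5
Final = 1.50 μM / 1.5195 × 10^5 = 9.872 × 10^-6 μM = 0.00987 nM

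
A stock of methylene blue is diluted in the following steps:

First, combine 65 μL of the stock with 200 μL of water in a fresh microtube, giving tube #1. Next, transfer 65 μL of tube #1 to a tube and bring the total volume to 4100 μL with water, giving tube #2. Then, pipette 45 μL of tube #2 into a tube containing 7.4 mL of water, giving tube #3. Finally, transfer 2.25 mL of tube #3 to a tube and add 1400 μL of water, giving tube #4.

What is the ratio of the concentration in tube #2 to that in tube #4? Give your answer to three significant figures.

268

Step 1: 65 μL + 200 μL = 265 μL total → factor 265/65 = 4.0769
Step 2: 65 μL brought to 4100 μL → factor 4100/65 = 63.077
Step 3: 45 μL + 7.4 mL = 7445 μL total → factor 7445/45 = 165.44
Step 4: 2.25 mL + 1400 μL = 3.65 mL total → factor 3.65/2.25 = 1.6222
Dilution factor to tube #2 = 257.16; to tube #4 = 69019
[tube #2]/[tube #4] = (factor to tube #4)/(factor to tube #2) = 69019/257.16 = 268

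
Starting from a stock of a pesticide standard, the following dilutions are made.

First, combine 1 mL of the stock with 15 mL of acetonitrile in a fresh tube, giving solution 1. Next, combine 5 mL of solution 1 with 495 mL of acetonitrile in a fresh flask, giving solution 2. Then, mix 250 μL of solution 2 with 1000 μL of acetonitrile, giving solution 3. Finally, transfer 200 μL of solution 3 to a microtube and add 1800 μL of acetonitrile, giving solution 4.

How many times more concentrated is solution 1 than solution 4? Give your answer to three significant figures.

Step 1: 1 mL + 15 mL = 16 mL total → factor 16/1 = 16
Step 2: 5 mL + 495 mL = 500 mL total → factor 500/5 = 100
Step 3: 250 μL + 1000 μL = 1250 μL total → factor 1250/250 = 5
Step 4: 200 μL + 1800 μL = 2000 μL total → factor 2000/200 = 10
Dilution factor to solution 1 = 16; to solution 4 = 80000
[solution 1]/[solution 4] = (factor to solution 4)/(factor to solution 1) = 80000/16 = 5.00 × 10^3

5.00 × 10^3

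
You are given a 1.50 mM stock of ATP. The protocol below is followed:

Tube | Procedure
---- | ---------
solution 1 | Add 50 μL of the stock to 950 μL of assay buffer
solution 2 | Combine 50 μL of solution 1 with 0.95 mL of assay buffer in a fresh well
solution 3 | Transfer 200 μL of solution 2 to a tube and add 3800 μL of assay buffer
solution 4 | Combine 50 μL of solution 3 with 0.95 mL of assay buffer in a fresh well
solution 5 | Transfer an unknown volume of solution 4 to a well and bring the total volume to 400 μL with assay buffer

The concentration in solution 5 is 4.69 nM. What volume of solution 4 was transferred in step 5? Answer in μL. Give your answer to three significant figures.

200 μL

Step 1: 50 μL + 950 μL = 1000 μL total → factor 1000/50 = 20
Step 2: 50 μL + 0.95 mL = 1000 μL total → factor 1000/50 = 20
Step 3: 200 μL + 3800 μL = 4000 μL total → factor 4000/200 = 20
Step 4: 50 μL + 0.95 mL = 1000 μL total → factor 1000/50 = 20
Step 5: v brought to 400 μL → factor = 400 μL/v
Product of known-step factors = 1.6 × 10^5
Overall factor = 1.50 mM / (4.69 nM) = 3.1983 × 10^5
Step-5 factor = 3.1983 × 10^5 / 1.6 × 10^5 = 1.9989
v = 400 μL / 1.9989 = 200 μL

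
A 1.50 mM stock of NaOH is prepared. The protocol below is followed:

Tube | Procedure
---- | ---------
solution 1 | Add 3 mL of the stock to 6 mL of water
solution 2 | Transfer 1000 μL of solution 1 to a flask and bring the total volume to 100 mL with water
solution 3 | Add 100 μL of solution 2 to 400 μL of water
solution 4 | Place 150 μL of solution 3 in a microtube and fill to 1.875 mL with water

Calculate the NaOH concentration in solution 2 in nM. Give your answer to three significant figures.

Step 1: 3 mL + 6 mL = 9 mL total → factor 9/3 = 3
Step 2: 1000 μL brought to 100 mL → factor 1 × 10^5/1000 = 100
Dilution factor through solution 2 = 3 × 100 = 300
[solution 2] = 1.50 mM / 300 = 0.005000 mM = 5.00 × 10^3 nM

5.00 × 10^3 nM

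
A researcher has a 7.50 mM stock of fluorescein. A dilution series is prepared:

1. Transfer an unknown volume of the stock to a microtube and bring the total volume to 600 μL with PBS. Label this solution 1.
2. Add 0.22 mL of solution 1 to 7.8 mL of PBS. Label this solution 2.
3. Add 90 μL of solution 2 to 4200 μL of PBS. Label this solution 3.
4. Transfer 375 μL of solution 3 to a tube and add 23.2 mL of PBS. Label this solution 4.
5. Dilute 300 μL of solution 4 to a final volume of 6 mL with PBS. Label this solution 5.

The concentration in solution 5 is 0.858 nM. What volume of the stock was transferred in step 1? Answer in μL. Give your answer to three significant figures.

150 μL

Step 1: v brought to 600 μL → factor = 600 μL/v
Step 2: 0.22 mL + 7.8 mL = 8.02 mL total → factor 8.02/0.22 = 36.455
Step 3: 90 μL + 4200 μL = 4290 μL total → factor 4290/90 = 47.667
Step 4: 375 μL + 23.2 mL = 23575 μL total → factor 23575/375 = 62.867
Step 5: 300 μL brought to 6 mL → factor 6000/300 = 20
Product of known-step factors = 2.1848 × 10^6
Overall factor = 7.50 mM / (0.858 nM) = 8.7413 × 10^6
Step-1 factor = 8.7413 × 10^6 / 2.1848 × 10^6 = 4.0009
v = 600 μL / 4.0009 = 150 μL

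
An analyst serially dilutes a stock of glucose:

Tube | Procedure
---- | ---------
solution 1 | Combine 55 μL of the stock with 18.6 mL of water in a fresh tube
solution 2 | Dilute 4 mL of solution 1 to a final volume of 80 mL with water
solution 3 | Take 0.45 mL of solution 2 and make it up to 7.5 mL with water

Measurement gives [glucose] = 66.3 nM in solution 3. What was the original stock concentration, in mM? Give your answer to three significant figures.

Step 1: 55 μL + 18.6 mL = 18655 μL total → factor 18655/55 = 339.18
Step 2: 4 mL brought to 80 mL → factor 80/4 = 20
Step 3: 0.45 mL brought to 7.5 mL → factor 7.5/0.45 = 16.667
Overall dilution factor = 339.18 × 20 × 16.667 = 1.1306 × 10^5
Stock = 66.3 nM × 1.1306 × 10^5 = 7.496 × 10^6 nM = 7.50 mM

7.50 mM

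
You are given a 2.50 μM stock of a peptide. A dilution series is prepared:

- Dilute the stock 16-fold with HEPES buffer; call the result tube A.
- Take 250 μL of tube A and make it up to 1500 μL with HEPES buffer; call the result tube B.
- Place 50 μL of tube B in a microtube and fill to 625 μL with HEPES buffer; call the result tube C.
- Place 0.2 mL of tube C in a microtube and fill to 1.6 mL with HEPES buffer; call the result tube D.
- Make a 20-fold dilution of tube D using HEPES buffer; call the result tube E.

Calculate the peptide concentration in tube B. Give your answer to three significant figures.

0.0260 μM

Step 1: 16-fold → factor 16
Step 2: 250 μL brought to 1500 μL → factor 1500/250 = 6
Dilution factor through tube B = 16 × 6 = 96
[tube B] = 2.50 μM / 96 = 0.0260 μM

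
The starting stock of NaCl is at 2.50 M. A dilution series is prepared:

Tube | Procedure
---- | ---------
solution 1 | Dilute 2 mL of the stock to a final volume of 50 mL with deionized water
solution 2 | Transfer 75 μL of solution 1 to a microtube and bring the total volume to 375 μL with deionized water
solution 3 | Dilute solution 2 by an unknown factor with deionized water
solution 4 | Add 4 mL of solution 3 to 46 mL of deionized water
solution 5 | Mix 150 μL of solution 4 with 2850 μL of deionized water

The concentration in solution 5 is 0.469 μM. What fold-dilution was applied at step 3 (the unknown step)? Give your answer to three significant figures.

171-fold

Step 1: 2 mL brought to 50 mL → factor 50/2 = 25
Step 2: 75 μL brought to 375 μL → factor 375/75 = 5
Step 3: unknown factor x
Step 4: 4 mL + 46 mL = 50 mL total → factor 50/4 = 12.5
Step 5: 150 μL + 2850 μL = 3000 μL total → factor 3000/150 = 20
Product of known-step factors = 31250
Overall factor = 2.50 M / (0.469 μM) = 5.3305 × 10^6
x = 5.3305 × 10^6 / 31250 = 171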